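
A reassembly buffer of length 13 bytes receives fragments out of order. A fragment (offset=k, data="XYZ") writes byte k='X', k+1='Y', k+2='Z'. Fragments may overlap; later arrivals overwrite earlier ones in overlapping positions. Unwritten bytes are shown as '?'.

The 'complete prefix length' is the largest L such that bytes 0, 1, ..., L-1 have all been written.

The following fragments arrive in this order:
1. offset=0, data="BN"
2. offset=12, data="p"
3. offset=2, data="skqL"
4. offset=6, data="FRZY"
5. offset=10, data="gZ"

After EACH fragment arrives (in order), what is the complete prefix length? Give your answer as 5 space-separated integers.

Answer: 2 2 6 10 13

Derivation:
Fragment 1: offset=0 data="BN" -> buffer=BN??????????? -> prefix_len=2
Fragment 2: offset=12 data="p" -> buffer=BN??????????p -> prefix_len=2
Fragment 3: offset=2 data="skqL" -> buffer=BNskqL??????p -> prefix_len=6
Fragment 4: offset=6 data="FRZY" -> buffer=BNskqLFRZY??p -> prefix_len=10
Fragment 5: offset=10 data="gZ" -> buffer=BNskqLFRZYgZp -> prefix_len=13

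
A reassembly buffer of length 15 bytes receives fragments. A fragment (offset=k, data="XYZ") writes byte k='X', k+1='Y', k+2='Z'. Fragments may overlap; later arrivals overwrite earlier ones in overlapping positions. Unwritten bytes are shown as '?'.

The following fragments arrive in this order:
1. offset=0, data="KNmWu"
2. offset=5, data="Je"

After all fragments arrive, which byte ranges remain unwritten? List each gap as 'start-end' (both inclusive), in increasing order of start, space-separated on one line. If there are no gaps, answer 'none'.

Fragment 1: offset=0 len=5
Fragment 2: offset=5 len=2
Gaps: 7-14

Answer: 7-14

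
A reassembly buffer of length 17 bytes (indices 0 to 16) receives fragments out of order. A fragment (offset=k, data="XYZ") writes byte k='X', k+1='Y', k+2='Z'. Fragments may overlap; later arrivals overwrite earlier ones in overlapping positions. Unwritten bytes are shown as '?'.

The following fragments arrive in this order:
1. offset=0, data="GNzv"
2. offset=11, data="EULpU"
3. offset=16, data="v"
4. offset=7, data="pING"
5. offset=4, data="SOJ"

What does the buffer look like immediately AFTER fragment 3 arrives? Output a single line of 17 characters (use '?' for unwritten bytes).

Answer: GNzv???????EULpUv

Derivation:
Fragment 1: offset=0 data="GNzv" -> buffer=GNzv?????????????
Fragment 2: offset=11 data="EULpU" -> buffer=GNzv???????EULpU?
Fragment 3: offset=16 data="v" -> buffer=GNzv???????EULpUv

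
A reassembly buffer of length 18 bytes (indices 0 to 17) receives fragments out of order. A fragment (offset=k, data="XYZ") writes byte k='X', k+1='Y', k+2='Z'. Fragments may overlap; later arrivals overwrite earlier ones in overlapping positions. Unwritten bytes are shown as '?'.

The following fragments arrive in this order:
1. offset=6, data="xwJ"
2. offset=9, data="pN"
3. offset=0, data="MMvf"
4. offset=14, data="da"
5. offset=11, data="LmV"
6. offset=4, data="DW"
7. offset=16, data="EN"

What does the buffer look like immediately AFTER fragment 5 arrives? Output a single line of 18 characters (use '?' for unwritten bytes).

Answer: MMvf??xwJpNLmVda??

Derivation:
Fragment 1: offset=6 data="xwJ" -> buffer=??????xwJ?????????
Fragment 2: offset=9 data="pN" -> buffer=??????xwJpN???????
Fragment 3: offset=0 data="MMvf" -> buffer=MMvf??xwJpN???????
Fragment 4: offset=14 data="da" -> buffer=MMvf??xwJpN???da??
Fragment 5: offset=11 data="LmV" -> buffer=MMvf??xwJpNLmVda??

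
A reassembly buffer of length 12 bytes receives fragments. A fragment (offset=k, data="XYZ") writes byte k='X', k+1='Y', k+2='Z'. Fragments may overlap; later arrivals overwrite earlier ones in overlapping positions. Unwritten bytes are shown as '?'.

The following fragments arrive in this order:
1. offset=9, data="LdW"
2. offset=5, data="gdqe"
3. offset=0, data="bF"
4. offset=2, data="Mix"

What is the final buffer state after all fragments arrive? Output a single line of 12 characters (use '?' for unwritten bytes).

Answer: bFMixgdqeLdW

Derivation:
Fragment 1: offset=9 data="LdW" -> buffer=?????????LdW
Fragment 2: offset=5 data="gdqe" -> buffer=?????gdqeLdW
Fragment 3: offset=0 data="bF" -> buffer=bF???gdqeLdW
Fragment 4: offset=2 data="Mix" -> buffer=bFMixgdqeLdW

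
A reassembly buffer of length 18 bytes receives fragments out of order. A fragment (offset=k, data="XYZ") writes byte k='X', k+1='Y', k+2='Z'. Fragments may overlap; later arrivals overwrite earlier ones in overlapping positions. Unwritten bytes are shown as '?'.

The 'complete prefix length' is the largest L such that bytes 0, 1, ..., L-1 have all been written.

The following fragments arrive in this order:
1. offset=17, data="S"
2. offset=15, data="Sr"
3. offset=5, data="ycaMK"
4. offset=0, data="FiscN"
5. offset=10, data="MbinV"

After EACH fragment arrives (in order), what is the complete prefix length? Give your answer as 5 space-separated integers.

Answer: 0 0 0 10 18

Derivation:
Fragment 1: offset=17 data="S" -> buffer=?????????????????S -> prefix_len=0
Fragment 2: offset=15 data="Sr" -> buffer=???????????????SrS -> prefix_len=0
Fragment 3: offset=5 data="ycaMK" -> buffer=?????ycaMK?????SrS -> prefix_len=0
Fragment 4: offset=0 data="FiscN" -> buffer=FiscNycaMK?????SrS -> prefix_len=10
Fragment 5: offset=10 data="MbinV" -> buffer=FiscNycaMKMbinVSrS -> prefix_len=18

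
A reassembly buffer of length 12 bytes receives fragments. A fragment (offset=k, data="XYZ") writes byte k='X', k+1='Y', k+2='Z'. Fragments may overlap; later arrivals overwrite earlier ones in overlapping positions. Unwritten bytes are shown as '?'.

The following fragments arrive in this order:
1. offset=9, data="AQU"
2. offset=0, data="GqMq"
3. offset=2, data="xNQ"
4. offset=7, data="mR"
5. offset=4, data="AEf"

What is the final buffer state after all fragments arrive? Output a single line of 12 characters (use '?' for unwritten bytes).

Answer: GqxNAEfmRAQU

Derivation:
Fragment 1: offset=9 data="AQU" -> buffer=?????????AQU
Fragment 2: offset=0 data="GqMq" -> buffer=GqMq?????AQU
Fragment 3: offset=2 data="xNQ" -> buffer=GqxNQ????AQU
Fragment 4: offset=7 data="mR" -> buffer=GqxNQ??mRAQU
Fragment 5: offset=4 data="AEf" -> buffer=GqxNAEfmRAQU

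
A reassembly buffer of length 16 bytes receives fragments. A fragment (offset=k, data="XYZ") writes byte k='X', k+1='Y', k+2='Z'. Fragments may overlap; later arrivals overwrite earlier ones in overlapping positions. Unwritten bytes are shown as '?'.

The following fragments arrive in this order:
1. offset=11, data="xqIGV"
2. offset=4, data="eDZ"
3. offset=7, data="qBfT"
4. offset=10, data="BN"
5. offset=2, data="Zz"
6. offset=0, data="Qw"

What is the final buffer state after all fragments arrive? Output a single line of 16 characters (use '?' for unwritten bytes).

Fragment 1: offset=11 data="xqIGV" -> buffer=???????????xqIGV
Fragment 2: offset=4 data="eDZ" -> buffer=????eDZ????xqIGV
Fragment 3: offset=7 data="qBfT" -> buffer=????eDZqBfTxqIGV
Fragment 4: offset=10 data="BN" -> buffer=????eDZqBfBNqIGV
Fragment 5: offset=2 data="Zz" -> buffer=??ZzeDZqBfBNqIGV
Fragment 6: offset=0 data="Qw" -> buffer=QwZzeDZqBfBNqIGV

Answer: QwZzeDZqBfBNqIGV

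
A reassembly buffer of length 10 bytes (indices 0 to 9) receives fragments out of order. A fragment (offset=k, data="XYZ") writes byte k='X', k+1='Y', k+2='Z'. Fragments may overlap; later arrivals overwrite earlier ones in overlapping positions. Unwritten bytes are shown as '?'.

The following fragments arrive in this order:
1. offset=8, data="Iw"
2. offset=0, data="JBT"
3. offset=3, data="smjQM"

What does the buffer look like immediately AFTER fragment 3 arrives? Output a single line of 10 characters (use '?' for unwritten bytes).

Fragment 1: offset=8 data="Iw" -> buffer=????????Iw
Fragment 2: offset=0 data="JBT" -> buffer=JBT?????Iw
Fragment 3: offset=3 data="smjQM" -> buffer=JBTsmjQMIw

Answer: JBTsmjQMIw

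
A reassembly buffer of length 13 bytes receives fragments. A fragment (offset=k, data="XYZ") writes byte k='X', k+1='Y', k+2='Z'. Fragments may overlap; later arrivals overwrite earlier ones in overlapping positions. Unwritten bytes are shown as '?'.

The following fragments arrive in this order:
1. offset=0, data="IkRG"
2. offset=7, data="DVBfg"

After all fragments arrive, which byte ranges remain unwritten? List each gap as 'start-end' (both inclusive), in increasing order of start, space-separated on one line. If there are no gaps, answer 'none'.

Fragment 1: offset=0 len=4
Fragment 2: offset=7 len=5
Gaps: 4-6 12-12

Answer: 4-6 12-12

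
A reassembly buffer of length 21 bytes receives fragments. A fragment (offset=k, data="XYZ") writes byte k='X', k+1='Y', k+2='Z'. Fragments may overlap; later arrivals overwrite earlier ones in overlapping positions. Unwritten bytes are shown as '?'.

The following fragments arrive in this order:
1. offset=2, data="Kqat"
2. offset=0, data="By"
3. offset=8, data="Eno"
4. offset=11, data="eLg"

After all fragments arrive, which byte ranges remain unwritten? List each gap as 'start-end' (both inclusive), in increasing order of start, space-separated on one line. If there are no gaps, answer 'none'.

Answer: 6-7 14-20

Derivation:
Fragment 1: offset=2 len=4
Fragment 2: offset=0 len=2
Fragment 3: offset=8 len=3
Fragment 4: offset=11 len=3
Gaps: 6-7 14-20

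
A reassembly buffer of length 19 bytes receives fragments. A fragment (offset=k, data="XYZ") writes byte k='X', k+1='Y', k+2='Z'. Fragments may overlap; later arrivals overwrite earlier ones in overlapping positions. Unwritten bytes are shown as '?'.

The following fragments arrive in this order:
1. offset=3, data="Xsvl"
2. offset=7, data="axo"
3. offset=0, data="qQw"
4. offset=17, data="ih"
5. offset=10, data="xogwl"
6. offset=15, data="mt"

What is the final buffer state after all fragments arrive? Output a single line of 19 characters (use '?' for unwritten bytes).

Fragment 1: offset=3 data="Xsvl" -> buffer=???Xsvl????????????
Fragment 2: offset=7 data="axo" -> buffer=???Xsvlaxo?????????
Fragment 3: offset=0 data="qQw" -> buffer=qQwXsvlaxo?????????
Fragment 4: offset=17 data="ih" -> buffer=qQwXsvlaxo???????ih
Fragment 5: offset=10 data="xogwl" -> buffer=qQwXsvlaxoxogwl??ih
Fragment 6: offset=15 data="mt" -> buffer=qQwXsvlaxoxogwlmtih

Answer: qQwXsvlaxoxogwlmtih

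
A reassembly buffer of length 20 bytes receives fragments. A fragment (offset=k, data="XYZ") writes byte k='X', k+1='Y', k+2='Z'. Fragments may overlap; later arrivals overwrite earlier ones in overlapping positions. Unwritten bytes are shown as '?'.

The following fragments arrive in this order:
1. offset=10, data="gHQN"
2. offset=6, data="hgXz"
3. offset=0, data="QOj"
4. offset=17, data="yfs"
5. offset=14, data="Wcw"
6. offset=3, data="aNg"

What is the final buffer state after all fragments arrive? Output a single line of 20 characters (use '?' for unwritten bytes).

Fragment 1: offset=10 data="gHQN" -> buffer=??????????gHQN??????
Fragment 2: offset=6 data="hgXz" -> buffer=??????hgXzgHQN??????
Fragment 3: offset=0 data="QOj" -> buffer=QOj???hgXzgHQN??????
Fragment 4: offset=17 data="yfs" -> buffer=QOj???hgXzgHQN???yfs
Fragment 5: offset=14 data="Wcw" -> buffer=QOj???hgXzgHQNWcwyfs
Fragment 6: offset=3 data="aNg" -> buffer=QOjaNghgXzgHQNWcwyfs

Answer: QOjaNghgXzgHQNWcwyfs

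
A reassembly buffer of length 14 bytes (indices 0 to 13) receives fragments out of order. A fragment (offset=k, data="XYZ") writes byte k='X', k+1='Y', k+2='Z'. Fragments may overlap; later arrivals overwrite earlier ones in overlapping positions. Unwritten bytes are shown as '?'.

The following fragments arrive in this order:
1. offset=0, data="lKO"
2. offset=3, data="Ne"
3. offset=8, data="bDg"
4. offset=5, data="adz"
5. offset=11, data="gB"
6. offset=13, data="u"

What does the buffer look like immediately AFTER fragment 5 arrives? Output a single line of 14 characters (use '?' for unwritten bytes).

Answer: lKONeadzbDggB?

Derivation:
Fragment 1: offset=0 data="lKO" -> buffer=lKO???????????
Fragment 2: offset=3 data="Ne" -> buffer=lKONe?????????
Fragment 3: offset=8 data="bDg" -> buffer=lKONe???bDg???
Fragment 4: offset=5 data="adz" -> buffer=lKONeadzbDg???
Fragment 5: offset=11 data="gB" -> buffer=lKONeadzbDggB?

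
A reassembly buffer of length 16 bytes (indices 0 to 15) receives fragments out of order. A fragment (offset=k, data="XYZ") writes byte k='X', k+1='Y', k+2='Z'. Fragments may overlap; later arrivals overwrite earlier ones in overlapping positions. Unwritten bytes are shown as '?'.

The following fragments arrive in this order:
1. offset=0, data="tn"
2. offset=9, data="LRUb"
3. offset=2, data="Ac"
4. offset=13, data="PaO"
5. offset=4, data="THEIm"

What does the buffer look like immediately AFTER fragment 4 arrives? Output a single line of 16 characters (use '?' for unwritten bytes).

Fragment 1: offset=0 data="tn" -> buffer=tn??????????????
Fragment 2: offset=9 data="LRUb" -> buffer=tn???????LRUb???
Fragment 3: offset=2 data="Ac" -> buffer=tnAc?????LRUb???
Fragment 4: offset=13 data="PaO" -> buffer=tnAc?????LRUbPaO

Answer: tnAc?????LRUbPaO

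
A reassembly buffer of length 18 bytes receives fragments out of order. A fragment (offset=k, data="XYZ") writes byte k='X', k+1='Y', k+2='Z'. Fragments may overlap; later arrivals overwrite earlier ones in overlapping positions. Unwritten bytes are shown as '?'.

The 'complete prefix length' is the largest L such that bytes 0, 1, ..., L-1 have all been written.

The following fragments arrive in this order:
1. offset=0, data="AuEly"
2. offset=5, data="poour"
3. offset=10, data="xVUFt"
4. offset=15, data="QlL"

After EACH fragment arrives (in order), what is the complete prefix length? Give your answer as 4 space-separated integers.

Answer: 5 10 15 18

Derivation:
Fragment 1: offset=0 data="AuEly" -> buffer=AuEly????????????? -> prefix_len=5
Fragment 2: offset=5 data="poour" -> buffer=AuElypoour???????? -> prefix_len=10
Fragment 3: offset=10 data="xVUFt" -> buffer=AuElypoourxVUFt??? -> prefix_len=15
Fragment 4: offset=15 data="QlL" -> buffer=AuElypoourxVUFtQlL -> prefix_len=18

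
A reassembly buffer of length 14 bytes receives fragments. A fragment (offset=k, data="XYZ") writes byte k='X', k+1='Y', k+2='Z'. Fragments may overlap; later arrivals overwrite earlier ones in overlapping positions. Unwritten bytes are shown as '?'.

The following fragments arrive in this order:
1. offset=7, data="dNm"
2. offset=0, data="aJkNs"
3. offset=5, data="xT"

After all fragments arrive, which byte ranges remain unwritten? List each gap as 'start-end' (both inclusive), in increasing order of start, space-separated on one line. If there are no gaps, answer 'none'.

Fragment 1: offset=7 len=3
Fragment 2: offset=0 len=5
Fragment 3: offset=5 len=2
Gaps: 10-13

Answer: 10-13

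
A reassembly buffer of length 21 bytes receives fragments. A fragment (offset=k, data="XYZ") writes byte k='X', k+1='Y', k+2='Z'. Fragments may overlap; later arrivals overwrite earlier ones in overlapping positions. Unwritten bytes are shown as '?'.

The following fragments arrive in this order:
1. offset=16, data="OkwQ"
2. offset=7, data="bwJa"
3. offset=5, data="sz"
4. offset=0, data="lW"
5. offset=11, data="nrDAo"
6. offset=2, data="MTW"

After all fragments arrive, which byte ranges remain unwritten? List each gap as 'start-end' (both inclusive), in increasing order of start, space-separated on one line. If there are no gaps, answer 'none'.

Fragment 1: offset=16 len=4
Fragment 2: offset=7 len=4
Fragment 3: offset=5 len=2
Fragment 4: offset=0 len=2
Fragment 5: offset=11 len=5
Fragment 6: offset=2 len=3
Gaps: 20-20

Answer: 20-20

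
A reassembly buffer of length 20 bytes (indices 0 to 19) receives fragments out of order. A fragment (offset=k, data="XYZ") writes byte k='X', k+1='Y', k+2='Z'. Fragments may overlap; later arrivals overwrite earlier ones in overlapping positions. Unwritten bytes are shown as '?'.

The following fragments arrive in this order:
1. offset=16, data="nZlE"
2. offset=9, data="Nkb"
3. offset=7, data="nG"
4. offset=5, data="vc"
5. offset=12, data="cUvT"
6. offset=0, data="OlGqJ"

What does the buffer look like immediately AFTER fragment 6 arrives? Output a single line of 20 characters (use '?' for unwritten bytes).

Answer: OlGqJvcnGNkbcUvTnZlE

Derivation:
Fragment 1: offset=16 data="nZlE" -> buffer=????????????????nZlE
Fragment 2: offset=9 data="Nkb" -> buffer=?????????Nkb????nZlE
Fragment 3: offset=7 data="nG" -> buffer=???????nGNkb????nZlE
Fragment 4: offset=5 data="vc" -> buffer=?????vcnGNkb????nZlE
Fragment 5: offset=12 data="cUvT" -> buffer=?????vcnGNkbcUvTnZlE
Fragment 6: offset=0 data="OlGqJ" -> buffer=OlGqJvcnGNkbcUvTnZlE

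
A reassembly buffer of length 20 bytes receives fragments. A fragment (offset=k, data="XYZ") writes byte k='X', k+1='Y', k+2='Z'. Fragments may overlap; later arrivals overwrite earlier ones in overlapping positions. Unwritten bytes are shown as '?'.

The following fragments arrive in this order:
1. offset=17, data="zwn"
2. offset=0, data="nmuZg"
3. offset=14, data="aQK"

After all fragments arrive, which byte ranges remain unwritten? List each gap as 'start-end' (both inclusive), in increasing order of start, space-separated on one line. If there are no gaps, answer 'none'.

Fragment 1: offset=17 len=3
Fragment 2: offset=0 len=5
Fragment 3: offset=14 len=3
Gaps: 5-13

Answer: 5-13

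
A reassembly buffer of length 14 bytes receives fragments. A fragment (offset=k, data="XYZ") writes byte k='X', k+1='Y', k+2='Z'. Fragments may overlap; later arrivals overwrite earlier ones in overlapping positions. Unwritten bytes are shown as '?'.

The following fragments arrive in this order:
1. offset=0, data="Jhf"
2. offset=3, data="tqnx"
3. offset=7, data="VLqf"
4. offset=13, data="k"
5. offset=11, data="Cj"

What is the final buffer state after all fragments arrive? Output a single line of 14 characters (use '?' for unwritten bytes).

Answer: JhftqnxVLqfCjk

Derivation:
Fragment 1: offset=0 data="Jhf" -> buffer=Jhf???????????
Fragment 2: offset=3 data="tqnx" -> buffer=Jhftqnx???????
Fragment 3: offset=7 data="VLqf" -> buffer=JhftqnxVLqf???
Fragment 4: offset=13 data="k" -> buffer=JhftqnxVLqf??k
Fragment 5: offset=11 data="Cj" -> buffer=JhftqnxVLqfCjk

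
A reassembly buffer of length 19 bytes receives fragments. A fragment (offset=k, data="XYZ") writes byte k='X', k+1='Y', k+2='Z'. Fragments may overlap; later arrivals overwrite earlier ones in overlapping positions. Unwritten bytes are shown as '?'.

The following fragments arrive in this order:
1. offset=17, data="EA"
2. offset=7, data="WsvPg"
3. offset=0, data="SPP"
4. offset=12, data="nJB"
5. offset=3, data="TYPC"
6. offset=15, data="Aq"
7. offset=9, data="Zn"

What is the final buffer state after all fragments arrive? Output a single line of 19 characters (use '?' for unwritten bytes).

Fragment 1: offset=17 data="EA" -> buffer=?????????????????EA
Fragment 2: offset=7 data="WsvPg" -> buffer=???????WsvPg?????EA
Fragment 3: offset=0 data="SPP" -> buffer=SPP????WsvPg?????EA
Fragment 4: offset=12 data="nJB" -> buffer=SPP????WsvPgnJB??EA
Fragment 5: offset=3 data="TYPC" -> buffer=SPPTYPCWsvPgnJB??EA
Fragment 6: offset=15 data="Aq" -> buffer=SPPTYPCWsvPgnJBAqEA
Fragment 7: offset=9 data="Zn" -> buffer=SPPTYPCWsZngnJBAqEA

Answer: SPPTYPCWsZngnJBAqEA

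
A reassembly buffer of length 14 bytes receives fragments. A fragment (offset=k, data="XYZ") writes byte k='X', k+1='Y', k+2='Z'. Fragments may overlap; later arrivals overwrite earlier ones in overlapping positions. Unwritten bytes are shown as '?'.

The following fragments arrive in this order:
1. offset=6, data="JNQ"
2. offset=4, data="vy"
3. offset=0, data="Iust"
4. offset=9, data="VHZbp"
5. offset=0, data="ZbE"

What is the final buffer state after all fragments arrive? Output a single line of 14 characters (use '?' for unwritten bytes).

Answer: ZbEtvyJNQVHZbp

Derivation:
Fragment 1: offset=6 data="JNQ" -> buffer=??????JNQ?????
Fragment 2: offset=4 data="vy" -> buffer=????vyJNQ?????
Fragment 3: offset=0 data="Iust" -> buffer=IustvyJNQ?????
Fragment 4: offset=9 data="VHZbp" -> buffer=IustvyJNQVHZbp
Fragment 5: offset=0 data="ZbE" -> buffer=ZbEtvyJNQVHZbp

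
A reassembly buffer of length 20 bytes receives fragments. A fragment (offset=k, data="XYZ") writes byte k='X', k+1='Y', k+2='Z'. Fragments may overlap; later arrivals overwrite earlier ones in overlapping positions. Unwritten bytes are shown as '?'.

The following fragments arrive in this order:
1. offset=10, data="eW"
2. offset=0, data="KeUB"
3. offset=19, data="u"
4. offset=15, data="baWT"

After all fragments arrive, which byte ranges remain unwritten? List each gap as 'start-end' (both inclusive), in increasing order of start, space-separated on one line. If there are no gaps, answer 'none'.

Fragment 1: offset=10 len=2
Fragment 2: offset=0 len=4
Fragment 3: offset=19 len=1
Fragment 4: offset=15 len=4
Gaps: 4-9 12-14

Answer: 4-9 12-14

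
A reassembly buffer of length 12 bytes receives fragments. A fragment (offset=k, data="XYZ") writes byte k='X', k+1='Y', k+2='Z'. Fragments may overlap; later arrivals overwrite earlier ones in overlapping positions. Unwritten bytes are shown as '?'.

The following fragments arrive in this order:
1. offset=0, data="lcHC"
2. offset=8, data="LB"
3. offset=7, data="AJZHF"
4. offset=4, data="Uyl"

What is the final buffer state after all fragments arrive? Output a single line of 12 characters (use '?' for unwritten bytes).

Fragment 1: offset=0 data="lcHC" -> buffer=lcHC????????
Fragment 2: offset=8 data="LB" -> buffer=lcHC????LB??
Fragment 3: offset=7 data="AJZHF" -> buffer=lcHC???AJZHF
Fragment 4: offset=4 data="Uyl" -> buffer=lcHCUylAJZHF

Answer: lcHCUylAJZHF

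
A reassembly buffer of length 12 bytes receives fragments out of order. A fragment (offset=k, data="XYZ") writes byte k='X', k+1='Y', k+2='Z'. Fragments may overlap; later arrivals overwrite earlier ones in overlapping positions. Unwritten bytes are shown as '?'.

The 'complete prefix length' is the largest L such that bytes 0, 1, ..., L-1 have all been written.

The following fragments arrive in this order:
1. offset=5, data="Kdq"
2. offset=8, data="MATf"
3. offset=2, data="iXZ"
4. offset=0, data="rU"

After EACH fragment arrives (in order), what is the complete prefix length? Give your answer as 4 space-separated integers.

Fragment 1: offset=5 data="Kdq" -> buffer=?????Kdq???? -> prefix_len=0
Fragment 2: offset=8 data="MATf" -> buffer=?????KdqMATf -> prefix_len=0
Fragment 3: offset=2 data="iXZ" -> buffer=??iXZKdqMATf -> prefix_len=0
Fragment 4: offset=0 data="rU" -> buffer=rUiXZKdqMATf -> prefix_len=12

Answer: 0 0 0 12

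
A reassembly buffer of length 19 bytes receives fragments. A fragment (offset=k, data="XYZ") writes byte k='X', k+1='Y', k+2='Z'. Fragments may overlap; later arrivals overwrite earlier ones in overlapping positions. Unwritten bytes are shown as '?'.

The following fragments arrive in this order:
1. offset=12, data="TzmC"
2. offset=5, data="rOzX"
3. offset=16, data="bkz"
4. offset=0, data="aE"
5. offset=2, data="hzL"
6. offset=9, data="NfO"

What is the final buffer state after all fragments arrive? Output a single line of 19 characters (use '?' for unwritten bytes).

Answer: aEhzLrOzXNfOTzmCbkz

Derivation:
Fragment 1: offset=12 data="TzmC" -> buffer=????????????TzmC???
Fragment 2: offset=5 data="rOzX" -> buffer=?????rOzX???TzmC???
Fragment 3: offset=16 data="bkz" -> buffer=?????rOzX???TzmCbkz
Fragment 4: offset=0 data="aE" -> buffer=aE???rOzX???TzmCbkz
Fragment 5: offset=2 data="hzL" -> buffer=aEhzLrOzX???TzmCbkz
Fragment 6: offset=9 data="NfO" -> buffer=aEhzLrOzXNfOTzmCbkz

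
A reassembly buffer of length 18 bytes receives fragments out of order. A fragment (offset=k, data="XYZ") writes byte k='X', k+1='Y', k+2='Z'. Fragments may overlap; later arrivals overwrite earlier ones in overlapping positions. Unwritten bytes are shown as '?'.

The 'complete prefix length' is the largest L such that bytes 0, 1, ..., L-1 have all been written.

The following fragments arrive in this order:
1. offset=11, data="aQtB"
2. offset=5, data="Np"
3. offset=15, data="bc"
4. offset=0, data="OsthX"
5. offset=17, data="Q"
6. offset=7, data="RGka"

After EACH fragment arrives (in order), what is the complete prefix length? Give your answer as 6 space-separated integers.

Fragment 1: offset=11 data="aQtB" -> buffer=???????????aQtB??? -> prefix_len=0
Fragment 2: offset=5 data="Np" -> buffer=?????Np????aQtB??? -> prefix_len=0
Fragment 3: offset=15 data="bc" -> buffer=?????Np????aQtBbc? -> prefix_len=0
Fragment 4: offset=0 data="OsthX" -> buffer=OsthXNp????aQtBbc? -> prefix_len=7
Fragment 5: offset=17 data="Q" -> buffer=OsthXNp????aQtBbcQ -> prefix_len=7
Fragment 6: offset=7 data="RGka" -> buffer=OsthXNpRGkaaQtBbcQ -> prefix_len=18

Answer: 0 0 0 7 7 18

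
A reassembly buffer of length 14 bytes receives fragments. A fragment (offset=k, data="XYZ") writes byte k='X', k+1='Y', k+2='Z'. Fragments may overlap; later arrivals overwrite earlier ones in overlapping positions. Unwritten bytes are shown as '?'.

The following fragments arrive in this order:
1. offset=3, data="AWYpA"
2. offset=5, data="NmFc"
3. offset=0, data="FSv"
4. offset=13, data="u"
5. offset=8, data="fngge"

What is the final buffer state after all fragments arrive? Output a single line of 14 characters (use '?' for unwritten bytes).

Fragment 1: offset=3 data="AWYpA" -> buffer=???AWYpA??????
Fragment 2: offset=5 data="NmFc" -> buffer=???AWNmFc?????
Fragment 3: offset=0 data="FSv" -> buffer=FSvAWNmFc?????
Fragment 4: offset=13 data="u" -> buffer=FSvAWNmFc????u
Fragment 5: offset=8 data="fngge" -> buffer=FSvAWNmFfnggeu

Answer: FSvAWNmFfnggeu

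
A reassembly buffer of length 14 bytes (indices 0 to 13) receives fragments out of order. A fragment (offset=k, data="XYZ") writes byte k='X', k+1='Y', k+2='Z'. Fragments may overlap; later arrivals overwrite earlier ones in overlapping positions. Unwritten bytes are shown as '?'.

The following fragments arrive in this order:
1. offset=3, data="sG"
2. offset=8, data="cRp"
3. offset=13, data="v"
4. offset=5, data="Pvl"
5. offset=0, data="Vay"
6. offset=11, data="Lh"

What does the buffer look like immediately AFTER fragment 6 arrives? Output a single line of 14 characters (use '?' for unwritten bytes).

Answer: VaysGPvlcRpLhv

Derivation:
Fragment 1: offset=3 data="sG" -> buffer=???sG?????????
Fragment 2: offset=8 data="cRp" -> buffer=???sG???cRp???
Fragment 3: offset=13 data="v" -> buffer=???sG???cRp??v
Fragment 4: offset=5 data="Pvl" -> buffer=???sGPvlcRp??v
Fragment 5: offset=0 data="Vay" -> buffer=VaysGPvlcRp??v
Fragment 6: offset=11 data="Lh" -> buffer=VaysGPvlcRpLhv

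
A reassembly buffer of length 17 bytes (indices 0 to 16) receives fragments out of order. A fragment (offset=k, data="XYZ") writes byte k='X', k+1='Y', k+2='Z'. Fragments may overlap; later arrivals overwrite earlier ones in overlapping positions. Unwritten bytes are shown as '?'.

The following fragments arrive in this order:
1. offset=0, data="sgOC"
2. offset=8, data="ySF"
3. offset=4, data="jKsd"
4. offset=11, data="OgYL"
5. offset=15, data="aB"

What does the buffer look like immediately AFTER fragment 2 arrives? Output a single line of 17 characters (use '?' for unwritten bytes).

Answer: sgOC????ySF??????

Derivation:
Fragment 1: offset=0 data="sgOC" -> buffer=sgOC?????????????
Fragment 2: offset=8 data="ySF" -> buffer=sgOC????ySF??????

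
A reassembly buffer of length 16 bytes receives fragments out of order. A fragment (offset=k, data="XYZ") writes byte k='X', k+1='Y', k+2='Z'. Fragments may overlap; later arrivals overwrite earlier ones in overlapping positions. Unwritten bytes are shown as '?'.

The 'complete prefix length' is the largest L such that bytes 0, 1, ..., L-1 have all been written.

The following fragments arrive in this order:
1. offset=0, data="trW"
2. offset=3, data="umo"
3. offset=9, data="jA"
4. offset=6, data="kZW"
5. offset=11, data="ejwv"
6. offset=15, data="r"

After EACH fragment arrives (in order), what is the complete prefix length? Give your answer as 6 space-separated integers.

Answer: 3 6 6 11 15 16

Derivation:
Fragment 1: offset=0 data="trW" -> buffer=trW????????????? -> prefix_len=3
Fragment 2: offset=3 data="umo" -> buffer=trWumo?????????? -> prefix_len=6
Fragment 3: offset=9 data="jA" -> buffer=trWumo???jA????? -> prefix_len=6
Fragment 4: offset=6 data="kZW" -> buffer=trWumokZWjA????? -> prefix_len=11
Fragment 5: offset=11 data="ejwv" -> buffer=trWumokZWjAejwv? -> prefix_len=15
Fragment 6: offset=15 data="r" -> buffer=trWumokZWjAejwvr -> prefix_len=16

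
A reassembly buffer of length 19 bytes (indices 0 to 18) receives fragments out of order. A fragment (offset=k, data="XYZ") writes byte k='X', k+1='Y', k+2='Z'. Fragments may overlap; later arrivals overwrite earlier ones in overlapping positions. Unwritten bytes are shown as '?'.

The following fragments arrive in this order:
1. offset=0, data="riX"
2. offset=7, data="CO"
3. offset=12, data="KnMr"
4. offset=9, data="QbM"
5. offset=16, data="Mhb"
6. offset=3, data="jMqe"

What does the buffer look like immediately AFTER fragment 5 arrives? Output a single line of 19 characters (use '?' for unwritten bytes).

Fragment 1: offset=0 data="riX" -> buffer=riX????????????????
Fragment 2: offset=7 data="CO" -> buffer=riX????CO??????????
Fragment 3: offset=12 data="KnMr" -> buffer=riX????CO???KnMr???
Fragment 4: offset=9 data="QbM" -> buffer=riX????COQbMKnMr???
Fragment 5: offset=16 data="Mhb" -> buffer=riX????COQbMKnMrMhb

Answer: riX????COQbMKnMrMhb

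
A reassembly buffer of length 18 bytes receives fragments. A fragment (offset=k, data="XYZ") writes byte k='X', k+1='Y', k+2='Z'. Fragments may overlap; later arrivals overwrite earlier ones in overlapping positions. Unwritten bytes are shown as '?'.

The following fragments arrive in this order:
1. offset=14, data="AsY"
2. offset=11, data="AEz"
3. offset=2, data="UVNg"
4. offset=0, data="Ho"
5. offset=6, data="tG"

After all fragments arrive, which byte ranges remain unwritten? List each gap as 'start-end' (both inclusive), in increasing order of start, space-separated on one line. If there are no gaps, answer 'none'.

Fragment 1: offset=14 len=3
Fragment 2: offset=11 len=3
Fragment 3: offset=2 len=4
Fragment 4: offset=0 len=2
Fragment 5: offset=6 len=2
Gaps: 8-10 17-17

Answer: 8-10 17-17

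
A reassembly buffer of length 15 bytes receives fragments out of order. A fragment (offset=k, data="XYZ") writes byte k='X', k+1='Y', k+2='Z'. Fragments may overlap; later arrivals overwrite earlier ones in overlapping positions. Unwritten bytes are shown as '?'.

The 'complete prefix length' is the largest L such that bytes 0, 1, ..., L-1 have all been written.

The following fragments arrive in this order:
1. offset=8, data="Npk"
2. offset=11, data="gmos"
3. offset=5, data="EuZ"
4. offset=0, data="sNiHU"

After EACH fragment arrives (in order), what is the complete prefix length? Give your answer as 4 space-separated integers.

Answer: 0 0 0 15

Derivation:
Fragment 1: offset=8 data="Npk" -> buffer=????????Npk???? -> prefix_len=0
Fragment 2: offset=11 data="gmos" -> buffer=????????Npkgmos -> prefix_len=0
Fragment 3: offset=5 data="EuZ" -> buffer=?????EuZNpkgmos -> prefix_len=0
Fragment 4: offset=0 data="sNiHU" -> buffer=sNiHUEuZNpkgmos -> prefix_len=15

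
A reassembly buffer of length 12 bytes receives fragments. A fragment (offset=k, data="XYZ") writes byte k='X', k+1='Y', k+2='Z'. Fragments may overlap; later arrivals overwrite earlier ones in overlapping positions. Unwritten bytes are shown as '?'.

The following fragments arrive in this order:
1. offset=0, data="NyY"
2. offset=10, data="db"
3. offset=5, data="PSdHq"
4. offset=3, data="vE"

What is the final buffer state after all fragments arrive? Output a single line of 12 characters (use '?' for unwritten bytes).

Answer: NyYvEPSdHqdb

Derivation:
Fragment 1: offset=0 data="NyY" -> buffer=NyY?????????
Fragment 2: offset=10 data="db" -> buffer=NyY???????db
Fragment 3: offset=5 data="PSdHq" -> buffer=NyY??PSdHqdb
Fragment 4: offset=3 data="vE" -> buffer=NyYvEPSdHqdb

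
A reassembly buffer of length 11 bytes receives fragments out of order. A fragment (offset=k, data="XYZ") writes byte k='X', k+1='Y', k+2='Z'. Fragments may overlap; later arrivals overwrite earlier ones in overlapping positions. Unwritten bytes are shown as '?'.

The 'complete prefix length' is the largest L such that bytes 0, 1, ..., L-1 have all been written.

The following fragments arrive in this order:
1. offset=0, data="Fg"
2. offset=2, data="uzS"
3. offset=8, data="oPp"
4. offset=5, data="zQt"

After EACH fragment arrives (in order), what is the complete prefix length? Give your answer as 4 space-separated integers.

Fragment 1: offset=0 data="Fg" -> buffer=Fg????????? -> prefix_len=2
Fragment 2: offset=2 data="uzS" -> buffer=FguzS?????? -> prefix_len=5
Fragment 3: offset=8 data="oPp" -> buffer=FguzS???oPp -> prefix_len=5
Fragment 4: offset=5 data="zQt" -> buffer=FguzSzQtoPp -> prefix_len=11

Answer: 2 5 5 11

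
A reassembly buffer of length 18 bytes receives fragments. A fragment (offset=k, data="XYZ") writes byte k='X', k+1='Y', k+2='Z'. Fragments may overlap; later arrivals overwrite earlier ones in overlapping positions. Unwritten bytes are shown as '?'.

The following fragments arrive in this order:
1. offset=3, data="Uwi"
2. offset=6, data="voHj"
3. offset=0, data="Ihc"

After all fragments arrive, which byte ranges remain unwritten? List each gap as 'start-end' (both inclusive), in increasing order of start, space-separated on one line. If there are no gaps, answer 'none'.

Fragment 1: offset=3 len=3
Fragment 2: offset=6 len=4
Fragment 3: offset=0 len=3
Gaps: 10-17

Answer: 10-17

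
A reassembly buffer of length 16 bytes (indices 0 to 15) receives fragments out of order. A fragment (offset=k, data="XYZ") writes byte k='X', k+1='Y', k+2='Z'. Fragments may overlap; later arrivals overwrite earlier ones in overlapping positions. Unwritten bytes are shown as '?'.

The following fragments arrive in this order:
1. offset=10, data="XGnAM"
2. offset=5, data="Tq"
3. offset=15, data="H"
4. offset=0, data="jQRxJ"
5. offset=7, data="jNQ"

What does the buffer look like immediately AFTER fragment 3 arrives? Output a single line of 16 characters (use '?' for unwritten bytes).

Fragment 1: offset=10 data="XGnAM" -> buffer=??????????XGnAM?
Fragment 2: offset=5 data="Tq" -> buffer=?????Tq???XGnAM?
Fragment 3: offset=15 data="H" -> buffer=?????Tq???XGnAMH

Answer: ?????Tq???XGnAMH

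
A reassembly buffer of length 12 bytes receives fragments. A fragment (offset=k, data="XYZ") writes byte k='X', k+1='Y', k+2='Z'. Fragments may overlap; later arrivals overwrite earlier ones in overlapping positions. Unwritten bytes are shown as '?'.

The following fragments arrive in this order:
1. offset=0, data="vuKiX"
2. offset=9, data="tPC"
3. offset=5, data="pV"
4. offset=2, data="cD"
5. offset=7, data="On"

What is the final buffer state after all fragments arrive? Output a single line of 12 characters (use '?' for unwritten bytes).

Answer: vucDXpVOntPC

Derivation:
Fragment 1: offset=0 data="vuKiX" -> buffer=vuKiX???????
Fragment 2: offset=9 data="tPC" -> buffer=vuKiX????tPC
Fragment 3: offset=5 data="pV" -> buffer=vuKiXpV??tPC
Fragment 4: offset=2 data="cD" -> buffer=vucDXpV??tPC
Fragment 5: offset=7 data="On" -> buffer=vucDXpVOntPC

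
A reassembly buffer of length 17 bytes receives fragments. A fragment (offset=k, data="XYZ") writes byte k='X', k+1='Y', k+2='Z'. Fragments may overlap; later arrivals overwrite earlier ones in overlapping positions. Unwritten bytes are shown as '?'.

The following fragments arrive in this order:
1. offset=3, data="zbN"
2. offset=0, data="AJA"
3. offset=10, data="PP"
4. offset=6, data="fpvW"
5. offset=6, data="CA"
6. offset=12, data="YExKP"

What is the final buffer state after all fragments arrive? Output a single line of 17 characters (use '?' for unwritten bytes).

Answer: AJAzbNCAvWPPYExKP

Derivation:
Fragment 1: offset=3 data="zbN" -> buffer=???zbN???????????
Fragment 2: offset=0 data="AJA" -> buffer=AJAzbN???????????
Fragment 3: offset=10 data="PP" -> buffer=AJAzbN????PP?????
Fragment 4: offset=6 data="fpvW" -> buffer=AJAzbNfpvWPP?????
Fragment 5: offset=6 data="CA" -> buffer=AJAzbNCAvWPP?????
Fragment 6: offset=12 data="YExKP" -> buffer=AJAzbNCAvWPPYExKP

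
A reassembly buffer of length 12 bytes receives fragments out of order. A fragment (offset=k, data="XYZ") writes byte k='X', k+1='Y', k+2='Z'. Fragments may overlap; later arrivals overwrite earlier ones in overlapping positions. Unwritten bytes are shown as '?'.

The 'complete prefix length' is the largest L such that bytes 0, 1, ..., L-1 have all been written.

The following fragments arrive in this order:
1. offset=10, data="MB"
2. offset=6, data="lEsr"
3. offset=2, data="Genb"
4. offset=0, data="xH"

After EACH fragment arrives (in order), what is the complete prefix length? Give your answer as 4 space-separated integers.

Fragment 1: offset=10 data="MB" -> buffer=??????????MB -> prefix_len=0
Fragment 2: offset=6 data="lEsr" -> buffer=??????lEsrMB -> prefix_len=0
Fragment 3: offset=2 data="Genb" -> buffer=??GenblEsrMB -> prefix_len=0
Fragment 4: offset=0 data="xH" -> buffer=xHGenblEsrMB -> prefix_len=12

Answer: 0 0 0 12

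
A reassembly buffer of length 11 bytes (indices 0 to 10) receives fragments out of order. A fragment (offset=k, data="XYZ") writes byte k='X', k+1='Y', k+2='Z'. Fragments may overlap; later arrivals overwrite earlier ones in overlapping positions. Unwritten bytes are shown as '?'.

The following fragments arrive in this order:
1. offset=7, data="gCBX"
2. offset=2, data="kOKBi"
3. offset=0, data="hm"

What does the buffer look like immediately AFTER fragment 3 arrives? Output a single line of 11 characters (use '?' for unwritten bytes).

Answer: hmkOKBigCBX

Derivation:
Fragment 1: offset=7 data="gCBX" -> buffer=???????gCBX
Fragment 2: offset=2 data="kOKBi" -> buffer=??kOKBigCBX
Fragment 3: offset=0 data="hm" -> buffer=hmkOKBigCBX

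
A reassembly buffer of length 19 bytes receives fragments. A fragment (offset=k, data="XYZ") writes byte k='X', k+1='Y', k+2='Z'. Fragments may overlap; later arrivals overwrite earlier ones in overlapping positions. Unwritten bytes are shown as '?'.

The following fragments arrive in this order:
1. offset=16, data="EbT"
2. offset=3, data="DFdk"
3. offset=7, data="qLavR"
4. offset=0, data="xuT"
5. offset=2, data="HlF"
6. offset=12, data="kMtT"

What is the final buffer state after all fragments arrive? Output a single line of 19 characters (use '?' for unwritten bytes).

Answer: xuHlFdkqLavRkMtTEbT

Derivation:
Fragment 1: offset=16 data="EbT" -> buffer=????????????????EbT
Fragment 2: offset=3 data="DFdk" -> buffer=???DFdk?????????EbT
Fragment 3: offset=7 data="qLavR" -> buffer=???DFdkqLavR????EbT
Fragment 4: offset=0 data="xuT" -> buffer=xuTDFdkqLavR????EbT
Fragment 5: offset=2 data="HlF" -> buffer=xuHlFdkqLavR????EbT
Fragment 6: offset=12 data="kMtT" -> buffer=xuHlFdkqLavRkMtTEbT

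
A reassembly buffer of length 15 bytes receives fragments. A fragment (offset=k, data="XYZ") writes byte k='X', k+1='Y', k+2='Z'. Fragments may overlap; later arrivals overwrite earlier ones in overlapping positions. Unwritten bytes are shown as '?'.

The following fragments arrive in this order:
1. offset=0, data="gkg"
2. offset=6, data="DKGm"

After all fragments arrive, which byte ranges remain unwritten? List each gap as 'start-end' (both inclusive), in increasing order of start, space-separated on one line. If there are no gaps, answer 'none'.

Fragment 1: offset=0 len=3
Fragment 2: offset=6 len=4
Gaps: 3-5 10-14

Answer: 3-5 10-14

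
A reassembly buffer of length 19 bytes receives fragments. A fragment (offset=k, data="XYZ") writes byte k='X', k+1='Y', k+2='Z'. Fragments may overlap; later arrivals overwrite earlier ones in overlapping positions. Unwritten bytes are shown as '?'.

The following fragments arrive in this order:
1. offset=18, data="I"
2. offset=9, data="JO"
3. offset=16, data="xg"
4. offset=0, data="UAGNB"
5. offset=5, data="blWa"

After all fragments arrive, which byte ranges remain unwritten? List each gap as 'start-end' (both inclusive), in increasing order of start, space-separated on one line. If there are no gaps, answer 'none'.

Answer: 11-15

Derivation:
Fragment 1: offset=18 len=1
Fragment 2: offset=9 len=2
Fragment 3: offset=16 len=2
Fragment 4: offset=0 len=5
Fragment 5: offset=5 len=4
Gaps: 11-15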